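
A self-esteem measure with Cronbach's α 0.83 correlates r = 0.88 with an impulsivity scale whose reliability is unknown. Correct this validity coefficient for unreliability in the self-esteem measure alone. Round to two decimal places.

0.97

Single correction: r_c = r_obs / √r_xx = 0.88 / √0.83 = 0.88 / 0.9110 ≈ 0.97.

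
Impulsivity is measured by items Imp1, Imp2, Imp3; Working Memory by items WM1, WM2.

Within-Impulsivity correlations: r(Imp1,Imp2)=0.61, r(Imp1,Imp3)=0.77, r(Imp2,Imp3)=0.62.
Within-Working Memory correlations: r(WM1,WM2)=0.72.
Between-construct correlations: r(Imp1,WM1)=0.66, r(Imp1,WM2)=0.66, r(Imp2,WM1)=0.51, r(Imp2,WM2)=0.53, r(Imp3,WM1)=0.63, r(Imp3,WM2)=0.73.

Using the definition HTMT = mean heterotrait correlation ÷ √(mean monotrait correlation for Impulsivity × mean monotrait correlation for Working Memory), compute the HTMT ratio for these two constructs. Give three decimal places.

Mean heterotrait r = 3.72/6 = 0.6200.
Mean within-Imp = 2.00/3 = 0.6667; mean within-WM = 0.72/1 = 0.7200.
Geometric mean = √(0.6667 × 0.7200) = 0.6928.
HTMT = 0.6200 / 0.6928 = 0.895.

0.895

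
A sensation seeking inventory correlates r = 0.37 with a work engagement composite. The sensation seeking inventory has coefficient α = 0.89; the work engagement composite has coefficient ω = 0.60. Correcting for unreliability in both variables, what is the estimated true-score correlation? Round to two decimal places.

r_true = r_obs / √(r_xx · r_yy) = 0.37 / √(0.89 × 0.60) = 0.37 / √0.5340 = 0.37 / 0.7308 ≈ 0.51.

0.51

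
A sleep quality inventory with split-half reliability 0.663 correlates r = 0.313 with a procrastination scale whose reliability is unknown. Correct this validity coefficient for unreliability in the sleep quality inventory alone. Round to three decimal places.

0.384

Single correction: r_c = r_obs / √r_xx = 0.313 / √0.663 = 0.313 / 0.8142 ≈ 0.384.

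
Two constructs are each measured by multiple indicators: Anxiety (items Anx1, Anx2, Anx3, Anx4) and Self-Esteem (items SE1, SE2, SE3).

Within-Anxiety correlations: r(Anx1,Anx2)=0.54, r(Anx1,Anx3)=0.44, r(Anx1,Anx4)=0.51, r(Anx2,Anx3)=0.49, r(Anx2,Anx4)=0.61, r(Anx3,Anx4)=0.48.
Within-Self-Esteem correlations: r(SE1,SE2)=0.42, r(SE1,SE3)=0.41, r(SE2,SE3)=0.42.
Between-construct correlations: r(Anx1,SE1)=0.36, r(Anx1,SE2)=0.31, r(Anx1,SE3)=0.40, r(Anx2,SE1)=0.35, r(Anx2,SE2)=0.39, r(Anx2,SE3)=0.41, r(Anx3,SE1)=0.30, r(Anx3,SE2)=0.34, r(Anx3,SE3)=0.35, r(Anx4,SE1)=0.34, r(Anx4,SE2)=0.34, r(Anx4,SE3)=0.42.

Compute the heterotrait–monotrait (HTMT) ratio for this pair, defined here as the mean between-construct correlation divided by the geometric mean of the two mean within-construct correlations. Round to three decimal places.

0.778

Mean heterotrait r = 4.31/12 = 0.3592.
Mean within-Anx = 3.07/6 = 0.5117; mean within-SE = 1.25/3 = 0.4167.
Geometric mean = √(0.5117 × 0.4167) = 0.4618.
HTMT = 0.3592 / 0.4618 = 0.778.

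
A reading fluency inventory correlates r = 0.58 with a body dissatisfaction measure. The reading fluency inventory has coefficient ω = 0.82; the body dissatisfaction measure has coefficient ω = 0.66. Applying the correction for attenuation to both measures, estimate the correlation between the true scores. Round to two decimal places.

r_true = r_obs / √(r_xx · r_yy) = 0.58 / √(0.82 × 0.66) = 0.58 / √0.5412 = 0.58 / 0.7357 ≈ 0.79.

0.79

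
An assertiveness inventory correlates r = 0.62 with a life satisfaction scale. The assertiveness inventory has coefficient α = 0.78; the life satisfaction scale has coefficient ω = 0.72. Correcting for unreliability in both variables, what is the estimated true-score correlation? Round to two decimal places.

0.83

r_true = r_obs / √(r_xx · r_yy) = 0.62 / √(0.78 × 0.72) = 0.62 / √0.5616 = 0.62 / 0.7494 ≈ 0.83.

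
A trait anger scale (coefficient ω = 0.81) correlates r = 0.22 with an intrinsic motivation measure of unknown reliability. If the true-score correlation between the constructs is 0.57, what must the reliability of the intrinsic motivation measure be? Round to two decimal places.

0.18

r_true = r_obs / √(r_xx · r_yy) ⇒ 0.57 = 0.22 / √(0.81 · r_yy).
√(0.81 · r_yy) = 0.22 / 0.57 = 0.3860; 0.81 · r_yy = 0.1490; r_yy = 0.1490 / 0.81 ≈ 0.18.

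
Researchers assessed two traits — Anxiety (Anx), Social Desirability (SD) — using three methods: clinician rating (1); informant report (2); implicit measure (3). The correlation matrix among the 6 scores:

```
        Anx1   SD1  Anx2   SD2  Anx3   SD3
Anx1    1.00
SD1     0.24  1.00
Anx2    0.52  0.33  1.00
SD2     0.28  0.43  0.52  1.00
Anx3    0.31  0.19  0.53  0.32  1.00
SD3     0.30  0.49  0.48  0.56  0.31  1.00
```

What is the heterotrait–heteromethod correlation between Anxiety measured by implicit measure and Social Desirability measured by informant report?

Different traits and methods: r(Anx3, SD2) = 0.32.

0.32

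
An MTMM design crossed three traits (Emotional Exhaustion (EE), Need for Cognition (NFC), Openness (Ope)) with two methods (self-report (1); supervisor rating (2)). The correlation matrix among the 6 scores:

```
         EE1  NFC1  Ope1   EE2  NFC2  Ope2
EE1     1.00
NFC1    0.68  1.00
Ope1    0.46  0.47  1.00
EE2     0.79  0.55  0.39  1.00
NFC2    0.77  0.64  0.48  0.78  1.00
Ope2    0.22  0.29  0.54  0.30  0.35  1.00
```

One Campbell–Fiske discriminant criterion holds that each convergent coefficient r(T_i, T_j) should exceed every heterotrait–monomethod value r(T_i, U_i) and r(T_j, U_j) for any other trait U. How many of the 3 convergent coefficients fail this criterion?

1

Each convergent coefficient versus the relevant comparison correlations:
EE (methods 1·2): 0.79 vs {0.68, 0.78, 0.46, 0.30} → pass.
NFC (methods 1·2): 0.64 vs {0.68, 0.78, 0.47, 0.35} → fail.
Ope (methods 1·2): 0.54 vs {0.46, 0.30, 0.47, 0.35} → pass.
1 of 3 fail.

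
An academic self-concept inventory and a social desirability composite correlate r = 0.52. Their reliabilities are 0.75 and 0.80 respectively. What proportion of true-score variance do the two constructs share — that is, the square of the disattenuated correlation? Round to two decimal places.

Disattenuated r = 0.52 / √(0.75 × 0.80) = 0.52 / 0.7746 = 0.6713.
Shared true-score variance = 0.6713² = 0.4506 ≈ 0.45.

0.45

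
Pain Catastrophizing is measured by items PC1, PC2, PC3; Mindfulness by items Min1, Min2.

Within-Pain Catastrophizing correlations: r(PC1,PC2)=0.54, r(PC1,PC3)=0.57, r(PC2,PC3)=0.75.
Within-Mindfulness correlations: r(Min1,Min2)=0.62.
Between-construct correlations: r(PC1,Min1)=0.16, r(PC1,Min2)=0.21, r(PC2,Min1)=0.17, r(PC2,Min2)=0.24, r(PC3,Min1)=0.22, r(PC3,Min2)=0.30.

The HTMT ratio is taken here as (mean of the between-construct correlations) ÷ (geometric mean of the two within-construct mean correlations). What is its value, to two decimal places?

0.35

Between-construct mean = 1.30/6 = 0.2167.
Mean within-PC = 1.86/3 = 0.6200; mean within-Min = 0.62/1 = 0.6200.
Geometric mean = √(0.6200 × 0.6200) = 0.6200.
HTMT = 0.2167 / 0.6200 = 0.35.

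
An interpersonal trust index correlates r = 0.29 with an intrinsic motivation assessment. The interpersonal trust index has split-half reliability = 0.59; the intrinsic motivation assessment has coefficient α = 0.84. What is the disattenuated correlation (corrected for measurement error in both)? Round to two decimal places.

r_true = r_obs / √(r_xx · r_yy) = 0.29 / √(0.59 × 0.84) = 0.29 / √0.4956 = 0.29 / 0.7040 ≈ 0.41.

0.41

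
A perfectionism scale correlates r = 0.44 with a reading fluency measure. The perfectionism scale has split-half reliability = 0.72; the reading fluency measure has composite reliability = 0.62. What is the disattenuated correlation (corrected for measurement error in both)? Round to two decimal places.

0.66

r_true = r_obs / √(r_xx · r_yy) = 0.44 / √(0.72 × 0.62) = 0.44 / √0.4464 = 0.44 / 0.6681 ≈ 0.66.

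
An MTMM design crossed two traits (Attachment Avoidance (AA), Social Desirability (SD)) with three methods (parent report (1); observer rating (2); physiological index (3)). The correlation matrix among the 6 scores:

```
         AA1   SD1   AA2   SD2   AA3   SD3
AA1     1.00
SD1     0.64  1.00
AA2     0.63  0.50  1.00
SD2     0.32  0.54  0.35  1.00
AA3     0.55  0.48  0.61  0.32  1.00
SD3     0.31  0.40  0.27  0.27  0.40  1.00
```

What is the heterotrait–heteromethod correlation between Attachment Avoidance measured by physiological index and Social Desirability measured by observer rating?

0.32

Different traits and methods: r(AA3, SD2) = 0.32.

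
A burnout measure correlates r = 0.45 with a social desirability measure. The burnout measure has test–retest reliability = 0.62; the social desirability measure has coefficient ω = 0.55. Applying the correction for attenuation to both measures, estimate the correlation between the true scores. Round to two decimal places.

r_true = r_obs / √(r_xx · r_yy) = 0.45 / √(0.62 × 0.55) = 0.45 / √0.3410 = 0.45 / 0.5840 ≈ 0.77.

0.77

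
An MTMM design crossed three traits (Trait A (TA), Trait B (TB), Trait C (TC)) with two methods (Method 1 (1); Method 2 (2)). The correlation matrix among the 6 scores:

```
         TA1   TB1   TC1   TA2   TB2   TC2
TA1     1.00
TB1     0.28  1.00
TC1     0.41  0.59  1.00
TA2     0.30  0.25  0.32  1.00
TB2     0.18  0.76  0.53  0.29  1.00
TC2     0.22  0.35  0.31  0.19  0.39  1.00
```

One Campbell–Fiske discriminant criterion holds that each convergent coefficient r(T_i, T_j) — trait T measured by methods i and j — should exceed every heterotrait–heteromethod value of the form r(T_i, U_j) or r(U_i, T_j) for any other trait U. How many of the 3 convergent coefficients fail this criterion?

2

Each convergent coefficient versus the relevant comparison correlations:
TA (methods 1·2): 0.30 vs {0.18, 0.25, 0.22, 0.32} → fail.
TB (methods 1·2): 0.76 vs {0.25, 0.18, 0.35, 0.53} → pass.
TC (methods 1·2): 0.31 vs {0.32, 0.22, 0.53, 0.35} → fail.
2 of 3 fail.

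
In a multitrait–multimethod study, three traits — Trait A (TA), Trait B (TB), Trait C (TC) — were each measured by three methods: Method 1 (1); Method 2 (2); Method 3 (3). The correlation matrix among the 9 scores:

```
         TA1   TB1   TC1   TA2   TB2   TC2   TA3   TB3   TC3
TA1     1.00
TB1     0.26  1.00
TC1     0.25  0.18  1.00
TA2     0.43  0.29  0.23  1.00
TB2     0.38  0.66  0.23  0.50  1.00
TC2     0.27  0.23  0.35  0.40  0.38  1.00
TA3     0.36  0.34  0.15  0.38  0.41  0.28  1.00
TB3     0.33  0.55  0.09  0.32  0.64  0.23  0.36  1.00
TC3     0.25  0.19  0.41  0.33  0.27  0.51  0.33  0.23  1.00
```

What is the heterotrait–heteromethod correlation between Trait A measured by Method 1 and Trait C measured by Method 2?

Different traits and methods: r(TA1, TC2) = 0.27.

0.27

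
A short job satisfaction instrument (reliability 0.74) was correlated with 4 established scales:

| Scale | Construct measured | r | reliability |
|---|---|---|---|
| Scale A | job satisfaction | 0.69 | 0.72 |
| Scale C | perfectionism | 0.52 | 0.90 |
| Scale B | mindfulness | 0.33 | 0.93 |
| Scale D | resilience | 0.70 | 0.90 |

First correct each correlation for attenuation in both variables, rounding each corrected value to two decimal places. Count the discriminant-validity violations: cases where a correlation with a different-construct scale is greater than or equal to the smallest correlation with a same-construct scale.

0

Disattenuated r (r / √(r_scale · r_new)):
  Scale A (conv): 0.69 / √(0.72·0.74) = 0.95
  Scale C (disc): 0.52 / √(0.90·0.74) = 0.64
  Scale B (disc): 0.33 / √(0.93·0.74) = 0.40
  Scale D (disc): 0.70 / √(0.90·0.74) = 0.86
Smallest convergent = 0.95. Discriminant values: 0.64, 0.40, 0.86; count ≥ 0.95 → 0.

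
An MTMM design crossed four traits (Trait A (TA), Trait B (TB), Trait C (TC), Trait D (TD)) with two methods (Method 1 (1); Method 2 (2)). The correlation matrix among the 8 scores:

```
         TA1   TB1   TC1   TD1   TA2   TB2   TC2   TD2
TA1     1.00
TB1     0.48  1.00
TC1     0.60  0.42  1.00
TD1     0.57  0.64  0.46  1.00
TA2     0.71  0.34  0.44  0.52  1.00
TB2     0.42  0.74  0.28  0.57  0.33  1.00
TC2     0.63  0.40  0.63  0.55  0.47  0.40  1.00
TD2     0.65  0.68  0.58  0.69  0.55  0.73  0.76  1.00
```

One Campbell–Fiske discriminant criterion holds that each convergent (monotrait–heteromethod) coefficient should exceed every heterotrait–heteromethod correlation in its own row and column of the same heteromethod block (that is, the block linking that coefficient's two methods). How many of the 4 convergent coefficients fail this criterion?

Each convergent coefficient versus the relevant comparison correlations:
TA (methods 1·2): 0.71 vs {0.42, 0.34, 0.63, 0.44, 0.65, 0.52} → pass.
TB (methods 1·2): 0.74 vs {0.34, 0.42, 0.40, 0.28, 0.68, 0.57} → pass.
TC (methods 1·2): 0.63 vs {0.44, 0.63, 0.28, 0.40, 0.58, 0.55} → fail.
TD (methods 1·2): 0.69 vs {0.52, 0.65, 0.57, 0.68, 0.55, 0.58} → pass.
1 of 4 fail.

1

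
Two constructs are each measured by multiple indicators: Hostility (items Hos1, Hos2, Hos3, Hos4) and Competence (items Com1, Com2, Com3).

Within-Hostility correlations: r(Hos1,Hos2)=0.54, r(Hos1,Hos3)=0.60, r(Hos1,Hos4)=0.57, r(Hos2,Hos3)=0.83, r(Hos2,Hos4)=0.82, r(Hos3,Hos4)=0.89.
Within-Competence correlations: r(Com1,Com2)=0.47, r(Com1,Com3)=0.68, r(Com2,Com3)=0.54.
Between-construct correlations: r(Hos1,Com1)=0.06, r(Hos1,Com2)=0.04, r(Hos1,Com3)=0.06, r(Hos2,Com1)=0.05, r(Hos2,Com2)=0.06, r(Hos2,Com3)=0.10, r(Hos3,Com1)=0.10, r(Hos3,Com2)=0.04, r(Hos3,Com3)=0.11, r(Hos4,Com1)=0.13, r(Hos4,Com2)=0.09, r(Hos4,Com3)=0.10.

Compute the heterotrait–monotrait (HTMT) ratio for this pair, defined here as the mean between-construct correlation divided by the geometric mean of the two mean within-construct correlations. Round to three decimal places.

0.124

Mean between = 0.94/12 = 0.0783.
Mean within-Hos = 4.25/6 = 0.7083; mean within-Com = 1.69/3 = 0.5633.
Geometric mean = √(0.7083 × 0.5633) = 0.6317.
HTMT = 0.0783 / 0.6317 = 0.124.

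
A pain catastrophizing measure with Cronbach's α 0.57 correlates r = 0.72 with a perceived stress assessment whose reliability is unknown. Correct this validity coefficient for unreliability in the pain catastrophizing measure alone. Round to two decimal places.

0.95

Single correction: r_c = r_obs / √r_xx = 0.72 / √0.57 = 0.72 / 0.7550 ≈ 0.95.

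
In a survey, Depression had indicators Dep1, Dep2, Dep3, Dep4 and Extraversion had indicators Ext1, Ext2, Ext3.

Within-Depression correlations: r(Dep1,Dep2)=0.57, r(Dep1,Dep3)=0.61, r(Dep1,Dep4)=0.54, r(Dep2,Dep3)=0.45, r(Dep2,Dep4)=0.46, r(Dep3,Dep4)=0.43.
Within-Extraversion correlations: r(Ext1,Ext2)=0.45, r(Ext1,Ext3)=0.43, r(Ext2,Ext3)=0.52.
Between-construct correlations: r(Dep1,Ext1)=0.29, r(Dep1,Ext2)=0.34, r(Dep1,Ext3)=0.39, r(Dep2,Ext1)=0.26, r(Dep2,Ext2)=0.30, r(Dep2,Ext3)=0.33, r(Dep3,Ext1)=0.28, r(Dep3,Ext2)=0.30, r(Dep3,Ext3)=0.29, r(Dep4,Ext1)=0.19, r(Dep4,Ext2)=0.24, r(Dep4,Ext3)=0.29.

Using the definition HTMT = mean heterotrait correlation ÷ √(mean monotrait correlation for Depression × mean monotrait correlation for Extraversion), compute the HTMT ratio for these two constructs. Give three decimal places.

Between-construct mean = 3.50/12 = 0.2917.
Mean within-Dep = 3.06/6 = 0.5100; mean within-Ext = 1.40/3 = 0.4667.
Geometric mean = √(0.5100 × 0.4667) = 0.4879.
HTMT = 0.2917 / 0.4879 = 0.598.

0.598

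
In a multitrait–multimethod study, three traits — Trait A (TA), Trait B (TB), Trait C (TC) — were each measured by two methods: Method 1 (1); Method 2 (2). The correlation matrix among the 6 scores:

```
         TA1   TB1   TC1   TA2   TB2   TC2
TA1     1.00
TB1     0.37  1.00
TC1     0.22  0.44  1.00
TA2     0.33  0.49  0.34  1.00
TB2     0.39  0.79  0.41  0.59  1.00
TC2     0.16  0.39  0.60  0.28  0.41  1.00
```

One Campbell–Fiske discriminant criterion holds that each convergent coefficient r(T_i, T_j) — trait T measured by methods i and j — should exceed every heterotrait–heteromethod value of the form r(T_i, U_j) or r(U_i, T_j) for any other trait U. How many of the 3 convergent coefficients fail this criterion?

Convergent coefficients and their comparison sets:
TA (methods 1·2): 0.33 vs {0.39, 0.49, 0.16, 0.34} → fail.
TB (methods 1·2): 0.79 vs {0.49, 0.39, 0.39, 0.41} → pass.
TC (methods 1·2): 0.60 vs {0.34, 0.16, 0.41, 0.39} → pass.
1 of 3 fail.

1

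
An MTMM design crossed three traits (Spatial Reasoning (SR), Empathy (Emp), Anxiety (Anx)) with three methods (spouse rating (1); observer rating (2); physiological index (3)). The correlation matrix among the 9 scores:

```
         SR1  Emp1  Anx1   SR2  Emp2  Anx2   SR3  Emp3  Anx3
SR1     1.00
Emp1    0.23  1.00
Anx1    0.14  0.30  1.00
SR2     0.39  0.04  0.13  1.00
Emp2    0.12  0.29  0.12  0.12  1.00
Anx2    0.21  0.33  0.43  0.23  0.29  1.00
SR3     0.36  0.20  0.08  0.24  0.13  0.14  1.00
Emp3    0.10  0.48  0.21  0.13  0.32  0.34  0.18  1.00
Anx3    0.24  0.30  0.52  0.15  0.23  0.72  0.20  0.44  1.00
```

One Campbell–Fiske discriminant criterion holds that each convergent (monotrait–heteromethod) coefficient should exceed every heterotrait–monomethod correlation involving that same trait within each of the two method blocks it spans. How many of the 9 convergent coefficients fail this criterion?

2

Each convergent coefficient versus the relevant comparison correlations:
SR (methods 1·2): 0.39 vs {0.23, 0.12, 0.14, 0.23} → pass.
SR (methods 1·3): 0.36 vs {0.23, 0.18, 0.14, 0.20} → pass.
SR (methods 2·3): 0.24 vs {0.12, 0.18, 0.23, 0.20} → pass.
Emp (methods 1·2): 0.29 vs {0.23, 0.12, 0.30, 0.29} → fail.
Emp (methods 1·3): 0.48 vs {0.23, 0.18, 0.30, 0.44} → pass.
Emp (methods 2·3): 0.32 vs {0.12, 0.18, 0.29, 0.44} → fail.
Anx (methods 1·2): 0.43 vs {0.14, 0.23, 0.30, 0.29} → pass.
Anx (methods 1·3): 0.52 vs {0.14, 0.20, 0.30, 0.44} → pass.
Anx (methods 2·3): 0.72 vs {0.23, 0.20, 0.29, 0.44} → pass.
2 of 9 fail.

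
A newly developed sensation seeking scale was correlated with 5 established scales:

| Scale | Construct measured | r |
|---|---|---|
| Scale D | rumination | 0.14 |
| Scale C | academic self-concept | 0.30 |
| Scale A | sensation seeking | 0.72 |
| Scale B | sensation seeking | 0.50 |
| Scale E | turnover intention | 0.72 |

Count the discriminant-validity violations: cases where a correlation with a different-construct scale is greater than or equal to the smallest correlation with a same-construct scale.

Convergent (same construct = sensation seeking): Scale A, Scale B.
Smallest convergent = 0.50. Discriminant values: 0.14, 0.30, 0.72; count ≥ 0.50 → 1.

1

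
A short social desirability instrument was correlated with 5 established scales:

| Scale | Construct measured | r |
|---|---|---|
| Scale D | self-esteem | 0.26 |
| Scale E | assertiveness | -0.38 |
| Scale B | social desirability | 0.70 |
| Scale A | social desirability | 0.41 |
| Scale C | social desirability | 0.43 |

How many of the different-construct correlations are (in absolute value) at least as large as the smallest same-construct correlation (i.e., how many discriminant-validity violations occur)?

Convergent (same construct = social desirability): Scale B, Scale A, Scale C.
Smallest convergent = 0.41. Discriminant |r|: 0.26, 0.38; count ≥ 0.41 → 0.

0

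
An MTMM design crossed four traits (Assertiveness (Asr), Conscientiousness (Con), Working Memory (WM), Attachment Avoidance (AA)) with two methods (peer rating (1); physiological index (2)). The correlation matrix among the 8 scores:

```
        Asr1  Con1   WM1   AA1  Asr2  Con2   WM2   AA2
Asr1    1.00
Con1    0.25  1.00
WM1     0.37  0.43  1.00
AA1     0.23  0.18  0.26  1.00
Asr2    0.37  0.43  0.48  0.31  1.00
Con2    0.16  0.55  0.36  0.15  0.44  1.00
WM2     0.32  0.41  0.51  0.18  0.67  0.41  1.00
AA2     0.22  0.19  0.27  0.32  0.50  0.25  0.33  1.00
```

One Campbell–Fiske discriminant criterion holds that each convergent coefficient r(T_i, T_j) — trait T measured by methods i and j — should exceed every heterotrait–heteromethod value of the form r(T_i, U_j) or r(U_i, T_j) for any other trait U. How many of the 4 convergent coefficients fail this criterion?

1

Checking each validity diagonal entry against its comparison values:
Asr (methods 1·2): 0.37 vs {0.16, 0.43, 0.32, 0.48, 0.22, 0.31} → fail.
Con (methods 1·2): 0.55 vs {0.43, 0.16, 0.41, 0.36, 0.19, 0.15} → pass.
WM (methods 1·2): 0.51 vs {0.48, 0.32, 0.36, 0.41, 0.27, 0.18} → pass.
AA (methods 1·2): 0.32 vs {0.31, 0.22, 0.15, 0.19, 0.18, 0.27} → pass.
1 of 4 fail.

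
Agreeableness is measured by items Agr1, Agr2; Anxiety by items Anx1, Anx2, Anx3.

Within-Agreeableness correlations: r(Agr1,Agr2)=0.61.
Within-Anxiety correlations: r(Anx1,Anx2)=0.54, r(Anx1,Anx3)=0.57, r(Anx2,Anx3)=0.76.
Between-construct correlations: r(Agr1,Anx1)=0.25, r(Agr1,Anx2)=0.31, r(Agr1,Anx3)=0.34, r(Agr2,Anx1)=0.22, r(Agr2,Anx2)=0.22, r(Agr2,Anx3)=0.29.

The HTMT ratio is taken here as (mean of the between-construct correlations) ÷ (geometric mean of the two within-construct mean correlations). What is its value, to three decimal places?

0.441

Between-construct mean = 1.63/6 = 0.2717.
Mean within-Agr = 0.61/1 = 0.6100; mean within-Anx = 1.87/3 = 0.6233.
Geometric mean = √(0.6100 × 0.6233) = 0.6166.
HTMT = 0.2717 / 0.6166 = 0.441.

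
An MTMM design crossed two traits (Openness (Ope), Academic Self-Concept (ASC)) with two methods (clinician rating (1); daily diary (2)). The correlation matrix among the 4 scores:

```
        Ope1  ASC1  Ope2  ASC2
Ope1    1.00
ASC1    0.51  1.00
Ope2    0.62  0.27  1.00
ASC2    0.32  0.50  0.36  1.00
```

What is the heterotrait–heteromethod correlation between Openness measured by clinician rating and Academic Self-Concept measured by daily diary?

0.32

Different traits and methods: r(Ope1, ASC2) = 0.32.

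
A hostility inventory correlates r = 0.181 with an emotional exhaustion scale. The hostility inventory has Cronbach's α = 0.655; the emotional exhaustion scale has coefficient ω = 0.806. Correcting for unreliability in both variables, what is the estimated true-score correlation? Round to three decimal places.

r_true = r_obs / √(r_xx · r_yy) = 0.181 / √(0.655 × 0.806) = 0.181 / √0.527930 = 0.181 / 0.7266 ≈ 0.249.

0.249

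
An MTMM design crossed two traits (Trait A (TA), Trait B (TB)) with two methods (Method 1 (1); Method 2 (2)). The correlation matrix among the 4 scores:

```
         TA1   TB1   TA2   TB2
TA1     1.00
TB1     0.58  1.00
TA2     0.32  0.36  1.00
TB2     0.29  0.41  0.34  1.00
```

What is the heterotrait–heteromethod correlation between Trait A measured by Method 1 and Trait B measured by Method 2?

0.29

Different traits and methods: r(TA1, TB2) = 0.29.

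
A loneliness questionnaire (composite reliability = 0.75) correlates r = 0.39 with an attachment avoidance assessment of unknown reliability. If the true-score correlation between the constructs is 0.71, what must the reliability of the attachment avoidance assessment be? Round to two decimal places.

0.40

r_true = r_obs / √(r_xx · r_yy) ⇒ 0.71 = 0.39 / √(0.75 · r_yy).
√(0.75 · r_yy) = 0.39 / 0.71 = 0.5493; 0.75 · r_yy = 0.3017; r_yy = 0.3017 / 0.75 ≈ 0.40.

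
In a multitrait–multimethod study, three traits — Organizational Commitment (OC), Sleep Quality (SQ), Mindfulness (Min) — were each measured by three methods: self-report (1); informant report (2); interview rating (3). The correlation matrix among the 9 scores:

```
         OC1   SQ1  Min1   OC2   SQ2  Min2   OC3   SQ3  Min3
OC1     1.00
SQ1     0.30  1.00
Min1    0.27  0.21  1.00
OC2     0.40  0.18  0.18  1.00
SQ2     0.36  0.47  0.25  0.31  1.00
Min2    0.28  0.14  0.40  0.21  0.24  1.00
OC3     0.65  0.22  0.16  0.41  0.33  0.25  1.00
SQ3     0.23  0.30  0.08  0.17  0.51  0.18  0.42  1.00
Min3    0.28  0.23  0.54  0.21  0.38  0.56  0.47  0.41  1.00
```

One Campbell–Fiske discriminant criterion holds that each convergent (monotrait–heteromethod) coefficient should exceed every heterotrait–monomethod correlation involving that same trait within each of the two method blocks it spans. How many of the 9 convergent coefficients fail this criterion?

2

Each convergent coefficient versus the relevant comparison correlations:
OC (methods 1·2): 0.40 vs {0.30, 0.31, 0.27, 0.21} → pass.
OC (methods 1·3): 0.65 vs {0.30, 0.42, 0.27, 0.47} → pass.
OC (methods 2·3): 0.41 vs {0.31, 0.42, 0.21, 0.47} → fail.
SQ (methods 1·2): 0.47 vs {0.30, 0.31, 0.21, 0.24} → pass.
SQ (methods 1·3): 0.30 vs {0.30, 0.42, 0.21, 0.41} → fail.
SQ (methods 2·3): 0.51 vs {0.31, 0.42, 0.24, 0.41} → pass.
Min (methods 1·2): 0.40 vs {0.27, 0.21, 0.21, 0.24} → pass.
Min (methods 1·3): 0.54 vs {0.27, 0.47, 0.21, 0.41} → pass.
Min (methods 2·3): 0.56 vs {0.21, 0.47, 0.24, 0.41} → pass.
2 of 9 fail.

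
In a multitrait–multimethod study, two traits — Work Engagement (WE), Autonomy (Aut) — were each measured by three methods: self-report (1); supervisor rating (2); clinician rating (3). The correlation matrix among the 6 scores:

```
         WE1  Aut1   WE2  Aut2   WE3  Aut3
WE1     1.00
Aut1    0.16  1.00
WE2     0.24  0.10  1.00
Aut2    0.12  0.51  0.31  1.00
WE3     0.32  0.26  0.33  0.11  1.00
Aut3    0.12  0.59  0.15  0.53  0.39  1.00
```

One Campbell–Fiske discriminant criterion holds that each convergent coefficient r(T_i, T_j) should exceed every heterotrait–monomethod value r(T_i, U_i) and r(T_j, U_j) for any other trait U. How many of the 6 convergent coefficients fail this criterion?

Convergent coefficients and their comparison sets:
WE (methods 1·2): 0.24 vs {0.16, 0.31} → fail.
WE (methods 1·3): 0.32 vs {0.16, 0.39} → fail.
WE (methods 2·3): 0.33 vs {0.31, 0.39} → fail.
Aut (methods 1·2): 0.51 vs {0.16, 0.31} → pass.
Aut (methods 1·3): 0.59 vs {0.16, 0.39} → pass.
Aut (methods 2·3): 0.53 vs {0.31, 0.39} → pass.
3 of 6 fail.

3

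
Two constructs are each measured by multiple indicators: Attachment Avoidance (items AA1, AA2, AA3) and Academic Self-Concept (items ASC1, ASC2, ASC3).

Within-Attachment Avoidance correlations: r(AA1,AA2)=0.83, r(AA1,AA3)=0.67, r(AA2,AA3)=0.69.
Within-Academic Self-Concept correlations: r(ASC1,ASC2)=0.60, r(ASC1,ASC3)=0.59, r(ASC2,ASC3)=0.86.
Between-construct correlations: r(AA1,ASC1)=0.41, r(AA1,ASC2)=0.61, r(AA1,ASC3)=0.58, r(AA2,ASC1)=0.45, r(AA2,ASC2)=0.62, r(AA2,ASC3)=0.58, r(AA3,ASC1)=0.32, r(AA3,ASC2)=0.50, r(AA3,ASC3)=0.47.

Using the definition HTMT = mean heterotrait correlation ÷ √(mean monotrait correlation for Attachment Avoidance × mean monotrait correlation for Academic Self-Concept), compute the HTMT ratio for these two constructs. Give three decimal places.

Between-construct mean = 4.54/9 = 0.5044.
Mean within-AA = 2.19/3 = 0.7300; mean within-ASC = 2.05/3 = 0.6833.
Geometric mean = √(0.7300 × 0.6833) = 0.7063.
HTMT = 0.5044 / 0.7063 = 0.714.

0.714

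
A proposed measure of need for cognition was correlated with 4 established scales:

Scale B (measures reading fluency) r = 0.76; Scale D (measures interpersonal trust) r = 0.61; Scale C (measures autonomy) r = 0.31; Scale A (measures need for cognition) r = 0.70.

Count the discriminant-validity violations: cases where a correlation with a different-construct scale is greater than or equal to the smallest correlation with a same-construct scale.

Convergent (same construct = need for cognition): Scale A.
Smallest convergent = 0.70. Discriminant values: 0.76, 0.61, 0.31; count ≥ 0.70 → 1.

1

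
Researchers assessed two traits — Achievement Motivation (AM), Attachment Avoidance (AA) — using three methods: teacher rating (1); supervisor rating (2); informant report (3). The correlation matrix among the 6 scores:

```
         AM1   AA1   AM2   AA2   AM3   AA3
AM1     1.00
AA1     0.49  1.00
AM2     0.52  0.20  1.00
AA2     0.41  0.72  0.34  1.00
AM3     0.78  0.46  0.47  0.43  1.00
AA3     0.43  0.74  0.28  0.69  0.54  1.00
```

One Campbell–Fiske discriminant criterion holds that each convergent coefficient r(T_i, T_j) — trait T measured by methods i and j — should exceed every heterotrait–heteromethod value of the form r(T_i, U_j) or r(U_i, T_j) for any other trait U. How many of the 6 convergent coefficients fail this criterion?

Convergent coefficients and their comparison sets:
AM (methods 1·2): 0.52 vs {0.41, 0.20} → pass.
AM (methods 1·3): 0.78 vs {0.43, 0.46} → pass.
AM (methods 2·3): 0.47 vs {0.28, 0.43} → pass.
AA (methods 1·2): 0.72 vs {0.20, 0.41} → pass.
AA (methods 1·3): 0.74 vs {0.46, 0.43} → pass.
AA (methods 2·3): 0.69 vs {0.43, 0.28} → pass.
0 of 6 fail.

0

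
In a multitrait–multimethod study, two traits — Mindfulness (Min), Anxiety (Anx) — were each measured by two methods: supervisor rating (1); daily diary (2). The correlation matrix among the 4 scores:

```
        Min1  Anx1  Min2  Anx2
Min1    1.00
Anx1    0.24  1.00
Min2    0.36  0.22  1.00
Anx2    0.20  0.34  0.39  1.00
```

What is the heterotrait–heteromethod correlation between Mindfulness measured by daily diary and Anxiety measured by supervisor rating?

Different traits and methods: r(Min2, Anx1) = 0.22.

0.22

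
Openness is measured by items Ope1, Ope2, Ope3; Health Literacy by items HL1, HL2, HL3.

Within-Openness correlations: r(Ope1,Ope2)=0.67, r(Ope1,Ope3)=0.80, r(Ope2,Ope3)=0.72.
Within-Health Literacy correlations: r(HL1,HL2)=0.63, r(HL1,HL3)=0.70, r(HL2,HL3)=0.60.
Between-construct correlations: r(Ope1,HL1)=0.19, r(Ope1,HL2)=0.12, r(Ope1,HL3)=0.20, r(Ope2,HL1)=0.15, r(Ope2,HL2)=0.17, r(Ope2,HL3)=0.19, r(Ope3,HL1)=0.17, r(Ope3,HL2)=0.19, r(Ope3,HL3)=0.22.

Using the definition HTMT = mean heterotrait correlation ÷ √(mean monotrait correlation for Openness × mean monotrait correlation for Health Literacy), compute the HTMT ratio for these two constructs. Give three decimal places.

Mean between = 1.60/9 = 0.1778.
Mean within-Ope = 2.19/3 = 0.7300; mean within-HL = 1.93/3 = 0.6433.
Geometric mean = √(0.7300 × 0.6433) = 0.6853.
HTMT = 0.1778 / 0.6853 = 0.259.

0.259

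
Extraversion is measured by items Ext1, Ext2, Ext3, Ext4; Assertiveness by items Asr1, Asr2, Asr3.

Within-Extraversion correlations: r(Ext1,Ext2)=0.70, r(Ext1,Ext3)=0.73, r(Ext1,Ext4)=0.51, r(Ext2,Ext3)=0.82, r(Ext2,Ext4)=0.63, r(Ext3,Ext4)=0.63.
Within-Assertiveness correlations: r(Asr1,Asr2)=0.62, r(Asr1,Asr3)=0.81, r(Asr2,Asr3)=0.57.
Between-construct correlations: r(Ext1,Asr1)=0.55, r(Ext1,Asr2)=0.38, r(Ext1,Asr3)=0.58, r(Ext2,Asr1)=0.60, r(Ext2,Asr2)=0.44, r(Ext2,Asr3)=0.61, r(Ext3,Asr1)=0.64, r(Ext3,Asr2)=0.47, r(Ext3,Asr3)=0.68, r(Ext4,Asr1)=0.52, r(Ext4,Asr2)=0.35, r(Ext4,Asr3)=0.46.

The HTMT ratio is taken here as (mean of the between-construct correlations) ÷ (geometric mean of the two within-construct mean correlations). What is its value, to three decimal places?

0.783

Between-construct mean = 6.28/12 = 0.5233.
Mean within-Ext = 4.02/6 = 0.6700; mean within-Asr = 2.00/3 = 0.6667.
Geometric mean = √(0.6700 × 0.6667) = 0.6683.
HTMT = 0.5233 / 0.6683 = 0.783.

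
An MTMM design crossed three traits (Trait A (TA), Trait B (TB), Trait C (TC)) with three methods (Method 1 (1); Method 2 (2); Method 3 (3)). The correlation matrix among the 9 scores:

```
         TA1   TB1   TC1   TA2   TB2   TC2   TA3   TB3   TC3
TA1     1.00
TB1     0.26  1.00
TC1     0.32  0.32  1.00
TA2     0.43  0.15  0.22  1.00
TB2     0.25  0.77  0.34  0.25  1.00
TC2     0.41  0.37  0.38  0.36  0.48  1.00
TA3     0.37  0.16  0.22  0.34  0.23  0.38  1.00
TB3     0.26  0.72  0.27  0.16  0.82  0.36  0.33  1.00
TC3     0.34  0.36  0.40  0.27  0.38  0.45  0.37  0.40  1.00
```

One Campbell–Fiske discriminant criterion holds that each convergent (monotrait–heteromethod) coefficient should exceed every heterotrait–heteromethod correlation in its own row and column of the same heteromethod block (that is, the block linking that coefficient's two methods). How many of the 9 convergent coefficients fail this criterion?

2

Convergent coefficients and their comparison sets:
TA (methods 1·2): 0.43 vs {0.25, 0.15, 0.41, 0.22} → pass.
TA (methods 1·3): 0.37 vs {0.26, 0.16, 0.34, 0.22} → pass.
TA (methods 2·3): 0.34 vs {0.16, 0.23, 0.27, 0.38} → fail.
TB (methods 1·2): 0.77 vs {0.15, 0.25, 0.37, 0.34} → pass.
TB (methods 1·3): 0.72 vs {0.16, 0.26, 0.36, 0.27} → pass.
TB (methods 2·3): 0.82 vs {0.23, 0.16, 0.38, 0.36} → pass.
TC (methods 1·2): 0.38 vs {0.22, 0.41, 0.34, 0.37} → fail.
TC (methods 1·3): 0.40 vs {0.22, 0.34, 0.27, 0.36} → pass.
TC (methods 2·3): 0.45 vs {0.38, 0.27, 0.36, 0.38} → pass.
2 of 9 fail.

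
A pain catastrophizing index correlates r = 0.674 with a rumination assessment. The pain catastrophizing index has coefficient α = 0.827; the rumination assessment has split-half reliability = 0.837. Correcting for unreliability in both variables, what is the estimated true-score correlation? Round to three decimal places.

r_true = r_obs / √(r_xx · r_yy) = 0.674 / √(0.827 × 0.837) = 0.674 / √0.692199 = 0.674 / 0.8320 ≈ 0.810.

0.810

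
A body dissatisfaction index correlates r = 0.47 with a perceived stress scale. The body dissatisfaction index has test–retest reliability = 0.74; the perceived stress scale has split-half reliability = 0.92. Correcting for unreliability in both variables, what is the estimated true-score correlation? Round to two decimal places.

0.57

r_true = r_obs / √(r_xx · r_yy) = 0.47 / √(0.74 × 0.92) = 0.47 / √0.6808 = 0.47 / 0.8251 ≈ 0.57.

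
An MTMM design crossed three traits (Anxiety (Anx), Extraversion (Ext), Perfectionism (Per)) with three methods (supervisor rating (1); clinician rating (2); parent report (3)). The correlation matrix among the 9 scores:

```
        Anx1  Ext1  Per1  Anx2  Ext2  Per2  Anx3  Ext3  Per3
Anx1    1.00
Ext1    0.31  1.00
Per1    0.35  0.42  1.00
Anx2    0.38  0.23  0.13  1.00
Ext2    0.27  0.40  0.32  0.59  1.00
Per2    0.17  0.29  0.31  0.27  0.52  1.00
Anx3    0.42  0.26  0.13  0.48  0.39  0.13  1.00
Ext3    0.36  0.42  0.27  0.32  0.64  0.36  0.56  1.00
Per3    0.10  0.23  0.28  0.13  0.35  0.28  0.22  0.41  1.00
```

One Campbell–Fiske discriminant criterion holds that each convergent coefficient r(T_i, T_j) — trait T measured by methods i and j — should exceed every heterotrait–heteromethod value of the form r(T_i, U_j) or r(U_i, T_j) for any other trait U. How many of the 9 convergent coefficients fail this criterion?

Each convergent coefficient versus the relevant comparison correlations:
Anx (methods 1·2): 0.38 vs {0.27, 0.23, 0.17, 0.13} → pass.
Anx (methods 1·3): 0.42 vs {0.36, 0.26, 0.10, 0.13} → pass.
Anx (methods 2·3): 0.48 vs {0.32, 0.39, 0.13, 0.13} → pass.
Ext (methods 1·2): 0.40 vs {0.23, 0.27, 0.29, 0.32} → pass.
Ext (methods 1·3): 0.42 vs {0.26, 0.36, 0.23, 0.27} → pass.
Ext (methods 2·3): 0.64 vs {0.39, 0.32, 0.35, 0.36} → pass.
Per (methods 1·2): 0.31 vs {0.13, 0.17, 0.32, 0.29} → fail.
Per (methods 1·3): 0.28 vs {0.13, 0.10, 0.27, 0.23} → pass.
Per (methods 2·3): 0.28 vs {0.13, 0.13, 0.36, 0.35} → fail.
2 of 9 fail.

2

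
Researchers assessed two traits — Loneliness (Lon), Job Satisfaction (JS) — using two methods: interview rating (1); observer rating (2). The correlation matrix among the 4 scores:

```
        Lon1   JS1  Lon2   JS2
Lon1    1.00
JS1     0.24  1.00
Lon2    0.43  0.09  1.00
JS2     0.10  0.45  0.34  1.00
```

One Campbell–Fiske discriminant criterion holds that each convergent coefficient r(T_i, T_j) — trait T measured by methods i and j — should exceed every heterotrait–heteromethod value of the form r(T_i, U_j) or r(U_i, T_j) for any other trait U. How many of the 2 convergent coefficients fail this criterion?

Convergent coefficients and their comparison sets:
Lon (methods 1·2): 0.43 vs {0.10, 0.09} → pass.
JS (methods 1·2): 0.45 vs {0.09, 0.10} → pass.
0 of 2 fail.

0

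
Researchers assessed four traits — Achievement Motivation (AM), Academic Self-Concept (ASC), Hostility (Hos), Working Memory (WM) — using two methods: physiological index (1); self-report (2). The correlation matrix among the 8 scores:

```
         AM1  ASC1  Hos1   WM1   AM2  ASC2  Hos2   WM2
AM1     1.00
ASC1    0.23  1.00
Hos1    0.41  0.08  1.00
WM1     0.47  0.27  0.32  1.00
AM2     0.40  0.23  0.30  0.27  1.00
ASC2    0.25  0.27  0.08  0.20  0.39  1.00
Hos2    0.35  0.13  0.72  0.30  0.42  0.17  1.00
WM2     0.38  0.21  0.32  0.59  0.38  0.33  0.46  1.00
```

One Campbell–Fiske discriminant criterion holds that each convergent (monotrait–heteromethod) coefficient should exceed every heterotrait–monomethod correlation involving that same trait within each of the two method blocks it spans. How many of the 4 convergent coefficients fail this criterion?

2

Checking each validity diagonal entry against its comparison values:
AM (methods 1·2): 0.40 vs {0.23, 0.39, 0.41, 0.42, 0.47, 0.38} → fail.
ASC (methods 1·2): 0.27 vs {0.23, 0.39, 0.08, 0.17, 0.27, 0.33} → fail.
Hos (methods 1·2): 0.72 vs {0.41, 0.42, 0.08, 0.17, 0.32, 0.46} → pass.
WM (methods 1·2): 0.59 vs {0.47, 0.38, 0.27, 0.33, 0.32, 0.46} → pass.
2 of 4 fail.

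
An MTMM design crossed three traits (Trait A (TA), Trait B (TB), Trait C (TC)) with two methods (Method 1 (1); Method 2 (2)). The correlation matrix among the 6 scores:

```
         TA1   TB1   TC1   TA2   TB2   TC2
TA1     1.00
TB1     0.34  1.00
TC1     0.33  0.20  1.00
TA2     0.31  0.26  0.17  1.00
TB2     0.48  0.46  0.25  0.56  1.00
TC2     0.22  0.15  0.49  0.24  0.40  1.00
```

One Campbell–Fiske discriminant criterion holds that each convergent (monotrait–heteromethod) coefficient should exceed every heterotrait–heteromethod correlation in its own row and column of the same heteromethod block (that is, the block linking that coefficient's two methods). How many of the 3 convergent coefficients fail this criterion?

2

Each convergent coefficient versus the relevant comparison correlations:
TA (methods 1·2): 0.31 vs {0.48, 0.26, 0.22, 0.17} → fail.
TB (methods 1·2): 0.46 vs {0.26, 0.48, 0.15, 0.25} → fail.
TC (methods 1·2): 0.49 vs {0.17, 0.22, 0.25, 0.15} → pass.
2 of 3 fail.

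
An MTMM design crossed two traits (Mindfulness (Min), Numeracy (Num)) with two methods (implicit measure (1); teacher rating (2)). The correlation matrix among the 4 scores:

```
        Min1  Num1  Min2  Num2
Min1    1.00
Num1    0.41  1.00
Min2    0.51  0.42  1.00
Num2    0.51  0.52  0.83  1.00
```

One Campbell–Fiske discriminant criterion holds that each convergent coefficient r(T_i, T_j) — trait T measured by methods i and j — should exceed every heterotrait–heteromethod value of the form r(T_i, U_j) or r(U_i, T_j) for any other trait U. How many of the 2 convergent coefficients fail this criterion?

Each convergent coefficient versus the relevant comparison correlations:
Min (methods 1·2): 0.51 vs {0.51, 0.42} → fail.
Num (methods 1·2): 0.52 vs {0.42, 0.51} → pass.
1 of 2 fail.

1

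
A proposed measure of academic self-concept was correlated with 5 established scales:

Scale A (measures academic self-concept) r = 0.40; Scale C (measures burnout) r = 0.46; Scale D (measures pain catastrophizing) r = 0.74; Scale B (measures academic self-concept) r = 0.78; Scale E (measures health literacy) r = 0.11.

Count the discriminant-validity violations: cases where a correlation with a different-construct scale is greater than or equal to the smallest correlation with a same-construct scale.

2

Convergent (same construct = academic self-concept): Scale A, Scale B.
Smallest convergent = 0.40. Discriminant values: 0.46, 0.74, 0.11; count ≥ 0.40 → 2.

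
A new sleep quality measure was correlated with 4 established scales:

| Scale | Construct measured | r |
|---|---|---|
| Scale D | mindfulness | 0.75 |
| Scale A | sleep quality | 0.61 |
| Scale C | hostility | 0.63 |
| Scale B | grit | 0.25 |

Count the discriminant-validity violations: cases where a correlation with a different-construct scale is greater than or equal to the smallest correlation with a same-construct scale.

2

Convergent (same construct = sleep quality): Scale A.
Smallest convergent = 0.61. Discriminant values: 0.75, 0.63, 0.25; count ≥ 0.61 → 2.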